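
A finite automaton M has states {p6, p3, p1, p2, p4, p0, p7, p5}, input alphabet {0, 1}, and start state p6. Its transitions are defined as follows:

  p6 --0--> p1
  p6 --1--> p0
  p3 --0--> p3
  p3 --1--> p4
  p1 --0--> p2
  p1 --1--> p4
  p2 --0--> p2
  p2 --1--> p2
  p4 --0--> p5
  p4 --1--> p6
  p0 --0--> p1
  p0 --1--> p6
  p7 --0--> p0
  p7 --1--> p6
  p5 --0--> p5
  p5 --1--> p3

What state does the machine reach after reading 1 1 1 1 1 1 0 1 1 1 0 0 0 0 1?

start at p6
read '1': p6 → p0
read '1': p0 → p6
read '1': p6 → p0
read '1': p0 → p6
read '1': p6 → p0
read '1': p0 → p6
read '0': p6 → p1
read '1': p1 → p4
read '1': p4 → p6
read '1': p6 → p0
read '0': p0 → p1
read '0': p1 → p2
read '0': p2 → p2
read '0': p2 → p2
read '1': p2 → p2

p2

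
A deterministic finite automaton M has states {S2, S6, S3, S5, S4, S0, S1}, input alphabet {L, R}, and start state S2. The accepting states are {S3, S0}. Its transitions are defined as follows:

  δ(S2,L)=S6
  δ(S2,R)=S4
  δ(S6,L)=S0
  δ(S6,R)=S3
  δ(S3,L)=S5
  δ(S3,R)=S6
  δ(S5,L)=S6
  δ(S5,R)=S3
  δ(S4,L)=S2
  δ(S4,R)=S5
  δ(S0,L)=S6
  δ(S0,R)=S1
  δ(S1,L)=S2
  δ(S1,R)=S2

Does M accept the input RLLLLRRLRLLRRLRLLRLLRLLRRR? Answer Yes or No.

Yes

start at S2
read 'R': S2 → S4
read 'L': S4 → S2
read 'L': S2 → S6
read 'L': S6 → S0
read 'L': S0 → S6
read 'R': S6 → S3
read 'R': S3 → S6
read 'L': S6 → S0
read 'R': S0 → S1
read 'L': S1 → S2
read 'L': S2 → S6
read 'R': S6 → S3
read 'R': S3 → S6
read 'L': S6 → S0
read 'R': S0 → S1
read 'L': S1 → S2
read 'L': S2 → S6
read 'R': S6 → S3
read 'L': S3 → S5
read 'L': S5 → S6
read 'R': S6 → S3
read 'L': S3 → S5
read 'L': S5 → S6
read 'R': S6 → S3
read 'R': S3 → S6
read 'R': S6 → S3
End state S3 is accepting.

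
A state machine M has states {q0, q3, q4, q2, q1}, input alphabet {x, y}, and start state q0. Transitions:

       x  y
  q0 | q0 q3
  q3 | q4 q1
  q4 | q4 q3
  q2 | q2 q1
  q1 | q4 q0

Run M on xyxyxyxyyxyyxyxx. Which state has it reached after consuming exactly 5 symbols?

start at q0
read 'x': q0 → q0
read 'y': q0 → q3
read 'x': q3 → q4
read 'y': q4 → q3
read 'x': q3 → q4
After 5 symbols: q4.

q4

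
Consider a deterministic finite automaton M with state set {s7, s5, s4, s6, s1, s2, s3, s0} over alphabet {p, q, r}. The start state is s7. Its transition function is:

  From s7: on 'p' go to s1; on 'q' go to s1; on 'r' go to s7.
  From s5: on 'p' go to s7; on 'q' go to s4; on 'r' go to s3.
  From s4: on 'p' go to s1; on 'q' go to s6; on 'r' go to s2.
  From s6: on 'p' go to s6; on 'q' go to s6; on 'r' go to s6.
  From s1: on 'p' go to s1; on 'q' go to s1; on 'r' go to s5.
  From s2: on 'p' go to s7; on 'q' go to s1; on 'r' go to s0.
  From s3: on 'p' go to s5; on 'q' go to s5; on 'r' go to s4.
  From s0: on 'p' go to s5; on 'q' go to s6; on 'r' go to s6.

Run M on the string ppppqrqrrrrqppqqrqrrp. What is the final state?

s6

Trace: s7 -p-> s1 -p-> s1 -p-> s1 -p-> s1 -q-> s1 -r-> s5 -q-> s4 -r-> s2 -r-> s0 -r-> s6 -r-> s6 -q-> s6 -p-> s6 -p-> s6 -q-> s6 -q-> s6 -r-> s6 -q-> s6 -r-> s6 -r-> s6 -p-> s6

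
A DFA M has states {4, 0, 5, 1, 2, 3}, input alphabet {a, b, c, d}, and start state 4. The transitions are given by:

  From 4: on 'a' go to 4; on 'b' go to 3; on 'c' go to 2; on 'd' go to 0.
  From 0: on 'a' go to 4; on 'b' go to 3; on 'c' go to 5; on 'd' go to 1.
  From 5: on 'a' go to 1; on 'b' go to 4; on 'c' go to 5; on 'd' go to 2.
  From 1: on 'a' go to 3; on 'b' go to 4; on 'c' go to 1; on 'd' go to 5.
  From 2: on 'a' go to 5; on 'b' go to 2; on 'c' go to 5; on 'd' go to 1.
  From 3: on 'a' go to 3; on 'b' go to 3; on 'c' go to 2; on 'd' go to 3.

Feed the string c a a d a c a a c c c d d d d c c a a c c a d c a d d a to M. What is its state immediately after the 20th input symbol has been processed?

2

start at 4
read 'c': 4 → 2
read 'a': 2 → 5
read 'a': 5 → 1
read 'd': 1 → 5
read 'a': 5 → 1
read 'c': 1 → 1
read 'a': 1 → 3
read 'a': 3 → 3
read 'c': 3 → 2
read 'c': 2 → 5
read 'c': 5 → 5
read 'd': 5 → 2
read 'd': 2 → 1
read 'd': 1 → 5
read 'd': 5 → 2
read 'c': 2 → 5
read 'c': 5 → 5
read 'a': 5 → 1
read 'a': 1 → 3
read 'c': 3 → 2
After 20 symbols: 2.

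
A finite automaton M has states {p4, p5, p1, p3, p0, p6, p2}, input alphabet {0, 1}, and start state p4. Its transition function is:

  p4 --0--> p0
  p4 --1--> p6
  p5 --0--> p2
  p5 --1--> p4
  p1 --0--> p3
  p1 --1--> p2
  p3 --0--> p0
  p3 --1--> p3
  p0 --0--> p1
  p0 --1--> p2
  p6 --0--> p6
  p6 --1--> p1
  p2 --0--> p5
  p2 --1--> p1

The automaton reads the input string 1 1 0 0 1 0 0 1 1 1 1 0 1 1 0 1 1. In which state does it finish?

p2

Trace: p4 -1-> p6 -1-> p1 -0-> p3 -0-> p0 -1-> p2 -0-> p5 -0-> p2 -1-> p1 -1-> p2 -1-> p1 -1-> p2 -0-> p5 -1-> p4 -1-> p6 -0-> p6 -1-> p1 -1-> p2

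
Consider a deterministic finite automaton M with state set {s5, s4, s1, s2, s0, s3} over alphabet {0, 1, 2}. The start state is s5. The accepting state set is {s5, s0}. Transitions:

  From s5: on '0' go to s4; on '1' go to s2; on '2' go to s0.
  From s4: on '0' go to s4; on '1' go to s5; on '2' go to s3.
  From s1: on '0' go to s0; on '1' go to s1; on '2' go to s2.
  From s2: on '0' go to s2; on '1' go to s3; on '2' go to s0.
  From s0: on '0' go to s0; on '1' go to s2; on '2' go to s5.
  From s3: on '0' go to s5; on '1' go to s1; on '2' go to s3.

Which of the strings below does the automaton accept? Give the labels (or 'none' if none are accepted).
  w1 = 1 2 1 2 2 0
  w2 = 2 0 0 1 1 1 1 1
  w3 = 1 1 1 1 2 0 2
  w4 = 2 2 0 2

w3

w1: s5 → s2 → s0 → s2 → s0 → s5 → s4  → end s4, rejected
w2: s5 → s0 → s0 → s0 → s2 → s3 → s1 → s1 → s1  → end s1, rejected
w3: s5 → s2 → s3 → s1 → s1 → s2 → s2 → s0  → end s0, accepted
w4: s5 → s0 → s5 → s4 → s3  → end s3, rejected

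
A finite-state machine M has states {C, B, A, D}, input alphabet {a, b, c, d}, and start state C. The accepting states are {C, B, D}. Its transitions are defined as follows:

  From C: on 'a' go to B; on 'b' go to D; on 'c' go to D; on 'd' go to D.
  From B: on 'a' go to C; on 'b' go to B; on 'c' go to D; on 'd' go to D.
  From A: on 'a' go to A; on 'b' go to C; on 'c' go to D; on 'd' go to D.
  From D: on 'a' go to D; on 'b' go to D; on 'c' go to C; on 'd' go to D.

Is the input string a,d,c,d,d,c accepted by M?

start at C
read 'a': C → B
read 'd': B → D
read 'c': D → C
read 'd': C → D
read 'd': D → D
read 'c': D → C
End state C is accepting.

Yes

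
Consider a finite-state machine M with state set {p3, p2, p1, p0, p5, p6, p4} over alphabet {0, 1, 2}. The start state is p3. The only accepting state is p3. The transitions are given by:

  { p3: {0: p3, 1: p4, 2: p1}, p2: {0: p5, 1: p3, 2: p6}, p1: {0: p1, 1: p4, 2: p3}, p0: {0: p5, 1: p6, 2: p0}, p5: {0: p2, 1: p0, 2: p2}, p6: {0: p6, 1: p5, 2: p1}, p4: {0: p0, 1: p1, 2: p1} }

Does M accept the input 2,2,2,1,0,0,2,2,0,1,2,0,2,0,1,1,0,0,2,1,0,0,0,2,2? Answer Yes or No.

start at p3
read '2': p3 → p1
read '2': p1 → p3
read '2': p3 → p1
read '1': p1 → p4
read '0': p4 → p0
read '0': p0 → p5
read '2': p5 → p2
read '2': p2 → p6
read '0': p6 → p6
read '1': p6 → p5
read '2': p5 → p2
read '0': p2 → p5
read '2': p5 → p2
read '0': p2 → p5
read '1': p5 → p0
read '1': p0 → p6
read '0': p6 → p6
read '0': p6 → p6
read '2': p6 → p1
read '1': p1 → p4
read '0': p4 → p0
read '0': p0 → p5
read '0': p5 → p2
read '2': p2 → p6
read '2': p6 → p1
End state p1 is not accepting.

No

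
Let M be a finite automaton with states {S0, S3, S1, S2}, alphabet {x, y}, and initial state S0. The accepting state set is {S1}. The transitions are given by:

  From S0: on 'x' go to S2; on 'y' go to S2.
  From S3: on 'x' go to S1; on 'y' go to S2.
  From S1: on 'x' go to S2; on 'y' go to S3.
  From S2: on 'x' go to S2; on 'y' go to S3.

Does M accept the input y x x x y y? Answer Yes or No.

No

start at S0
read 'y': S0 → S2
read 'x': S2 → S2
read 'x': S2 → S2
read 'x': S2 → S2
read 'y': S2 → S3
read 'y': S3 → S2
End state S2 is not accepting.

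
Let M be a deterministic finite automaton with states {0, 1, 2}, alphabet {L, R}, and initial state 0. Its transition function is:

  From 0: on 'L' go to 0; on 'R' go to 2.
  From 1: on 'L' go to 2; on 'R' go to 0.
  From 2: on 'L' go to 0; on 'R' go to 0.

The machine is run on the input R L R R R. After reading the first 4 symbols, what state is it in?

start at 0
read 'R': 0 → 2
read 'L': 2 → 0
read 'R': 0 → 2
read 'R': 2 → 0
After 4 symbols: 0.

0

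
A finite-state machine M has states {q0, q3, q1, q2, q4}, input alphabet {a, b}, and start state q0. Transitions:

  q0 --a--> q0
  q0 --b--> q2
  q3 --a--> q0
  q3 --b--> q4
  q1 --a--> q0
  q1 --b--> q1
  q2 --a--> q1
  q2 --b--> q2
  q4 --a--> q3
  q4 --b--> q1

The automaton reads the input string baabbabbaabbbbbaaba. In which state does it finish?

q1

q0 → q2 → q1 → q0 → q2 → q2 → q1 → q1 → q1 → q0 → q0 → q2 → q2 → q2 → q2 → q2 → q1 → q0 → q2 → q1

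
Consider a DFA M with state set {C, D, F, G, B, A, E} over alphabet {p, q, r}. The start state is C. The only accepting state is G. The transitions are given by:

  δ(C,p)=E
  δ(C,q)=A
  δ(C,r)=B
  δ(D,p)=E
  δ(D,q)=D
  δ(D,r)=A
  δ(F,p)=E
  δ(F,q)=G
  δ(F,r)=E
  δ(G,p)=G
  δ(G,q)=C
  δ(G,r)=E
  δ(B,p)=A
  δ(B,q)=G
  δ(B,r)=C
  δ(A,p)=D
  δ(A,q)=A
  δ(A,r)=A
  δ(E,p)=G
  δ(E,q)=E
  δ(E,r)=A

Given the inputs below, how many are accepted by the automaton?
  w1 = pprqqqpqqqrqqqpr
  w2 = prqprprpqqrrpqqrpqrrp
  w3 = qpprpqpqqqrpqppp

1

w1: Trace: C -p-> E -p-> G -r-> E -q-> E -q-> E -q-> E -p-> G -q-> C -q-> A -q-> A -r-> A -q-> A -q-> A -q-> A -p-> D -r-> A  → end A, rejected
w2: Trace: C -p-> E -r-> A -q-> A -p-> D -r-> A -p-> D -r-> A -p-> D -q-> D -q-> D -r-> A -r-> A -p-> D -q-> D -q-> D -r-> A -p-> D -q-> D -r-> A -r-> A -p-> D  → end D, rejected
w3: Trace: C -q-> A -p-> D -p-> E -r-> A -p-> D -q-> D -p-> E -q-> E -q-> E -q-> E -r-> A -p-> D -q-> D -p-> E -p-> G -p-> G  → end G, accepted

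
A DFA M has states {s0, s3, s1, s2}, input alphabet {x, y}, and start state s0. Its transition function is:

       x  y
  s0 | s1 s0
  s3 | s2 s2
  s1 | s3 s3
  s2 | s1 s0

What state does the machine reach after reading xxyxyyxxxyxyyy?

s0 → s1 → s3 → s2 → s1 → s3 → s2 → s1 → s3 → s2 → s0 → s1 → s3 → s2 → s0

s0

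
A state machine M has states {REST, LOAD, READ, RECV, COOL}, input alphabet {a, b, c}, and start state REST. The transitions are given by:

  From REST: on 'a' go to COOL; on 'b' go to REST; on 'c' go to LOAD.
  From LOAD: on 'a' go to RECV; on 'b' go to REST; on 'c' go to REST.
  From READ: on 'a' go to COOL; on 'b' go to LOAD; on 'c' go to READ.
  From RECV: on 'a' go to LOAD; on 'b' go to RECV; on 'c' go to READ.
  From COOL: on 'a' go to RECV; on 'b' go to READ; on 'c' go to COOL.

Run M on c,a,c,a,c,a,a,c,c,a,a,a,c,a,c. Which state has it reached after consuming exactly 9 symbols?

LOAD

REST → LOAD → RECV → READ → COOL → COOL → RECV → LOAD → REST → LOAD
After 9 symbols: LOAD.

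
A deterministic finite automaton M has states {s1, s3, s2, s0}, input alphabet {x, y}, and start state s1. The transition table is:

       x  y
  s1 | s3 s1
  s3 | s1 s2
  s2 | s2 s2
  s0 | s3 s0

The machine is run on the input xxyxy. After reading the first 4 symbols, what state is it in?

s1 → s3 → s1 → s1 → s3
After 4 symbols: s3.

s3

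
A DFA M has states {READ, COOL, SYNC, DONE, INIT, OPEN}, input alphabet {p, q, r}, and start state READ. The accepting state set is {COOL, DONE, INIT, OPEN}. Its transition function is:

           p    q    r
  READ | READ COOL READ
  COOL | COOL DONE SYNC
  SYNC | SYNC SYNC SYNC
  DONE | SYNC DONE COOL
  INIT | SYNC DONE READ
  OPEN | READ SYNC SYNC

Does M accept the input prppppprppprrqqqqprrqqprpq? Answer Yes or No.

Trace: READ -p-> READ -r-> READ -p-> READ -p-> READ -p-> READ -p-> READ -p-> READ -r-> READ -p-> READ -p-> READ -p-> READ -r-> READ -r-> READ -q-> COOL -q-> DONE -q-> DONE -q-> DONE -p-> SYNC -r-> SYNC -r-> SYNC -q-> SYNC -q-> SYNC -p-> SYNC -r-> SYNC -p-> SYNC -q-> SYNC
End state SYNC is not accepting.

No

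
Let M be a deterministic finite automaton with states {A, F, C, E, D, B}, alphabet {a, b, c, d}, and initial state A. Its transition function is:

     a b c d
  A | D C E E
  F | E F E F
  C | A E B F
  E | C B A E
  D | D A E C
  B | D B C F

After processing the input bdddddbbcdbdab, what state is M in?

Trace: A -b-> C -d-> F -d-> F -d-> F -d-> F -d-> F -b-> F -b-> F -c-> E -d-> E -b-> B -d-> F -a-> E -b-> B

B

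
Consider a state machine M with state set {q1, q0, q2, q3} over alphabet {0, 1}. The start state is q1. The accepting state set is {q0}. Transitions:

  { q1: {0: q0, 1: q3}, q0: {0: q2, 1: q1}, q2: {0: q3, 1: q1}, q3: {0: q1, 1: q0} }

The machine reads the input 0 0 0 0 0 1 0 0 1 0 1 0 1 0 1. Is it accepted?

Trace: q1 -0-> q0 -0-> q2 -0-> q3 -0-> q1 -0-> q0 -1-> q1 -0-> q0 -0-> q2 -1-> q1 -0-> q0 -1-> q1 -0-> q0 -1-> q1 -0-> q0 -1-> q1
End state q1 is not accepting.

No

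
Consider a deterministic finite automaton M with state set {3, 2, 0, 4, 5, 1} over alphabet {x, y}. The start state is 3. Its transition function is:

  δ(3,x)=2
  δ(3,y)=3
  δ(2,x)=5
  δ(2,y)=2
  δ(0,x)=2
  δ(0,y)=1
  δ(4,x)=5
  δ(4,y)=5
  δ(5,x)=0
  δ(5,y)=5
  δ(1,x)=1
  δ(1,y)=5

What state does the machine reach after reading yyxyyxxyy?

3 → 3 → 3 → 2 → 2 → 2 → 5 → 0 → 1 → 5

5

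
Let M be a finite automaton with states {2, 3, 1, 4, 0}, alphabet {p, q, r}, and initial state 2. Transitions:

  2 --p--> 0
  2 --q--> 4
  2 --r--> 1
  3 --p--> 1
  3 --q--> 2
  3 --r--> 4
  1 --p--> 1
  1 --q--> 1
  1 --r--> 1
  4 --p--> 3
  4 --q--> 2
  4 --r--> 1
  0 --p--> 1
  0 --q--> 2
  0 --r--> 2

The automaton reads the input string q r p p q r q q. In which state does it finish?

1

start at 2
read 'q': 2 → 4
read 'r': 4 → 1
read 'p': 1 → 1
read 'p': 1 → 1
read 'q': 1 → 1
read 'r': 1 → 1
read 'q': 1 → 1
read 'q': 1 → 1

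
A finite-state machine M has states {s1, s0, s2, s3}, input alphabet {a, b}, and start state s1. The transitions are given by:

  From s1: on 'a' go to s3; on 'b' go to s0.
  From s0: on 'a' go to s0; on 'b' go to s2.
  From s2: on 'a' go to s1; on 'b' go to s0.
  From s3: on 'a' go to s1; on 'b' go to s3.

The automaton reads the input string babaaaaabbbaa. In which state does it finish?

s0

start at s1
read 'b': s1 → s0
read 'a': s0 → s0
read 'b': s0 → s2
read 'a': s2 → s1
read 'a': s1 → s3
read 'a': s3 → s1
read 'a': s1 → s3
read 'a': s3 → s1
read 'b': s1 → s0
read 'b': s0 → s2
read 'b': s2 → s0
read 'a': s0 → s0
read 'a': s0 → s0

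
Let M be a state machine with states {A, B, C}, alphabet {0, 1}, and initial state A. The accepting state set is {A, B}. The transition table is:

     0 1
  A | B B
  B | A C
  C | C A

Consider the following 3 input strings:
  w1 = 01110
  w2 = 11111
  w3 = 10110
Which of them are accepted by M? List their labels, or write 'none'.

w1: A → B → C → A → B → A  → end A, accepted
w2: A → B → C → A → B → C  → end C, rejected
w3: A → B → A → B → C → C  → end C, rejected

w1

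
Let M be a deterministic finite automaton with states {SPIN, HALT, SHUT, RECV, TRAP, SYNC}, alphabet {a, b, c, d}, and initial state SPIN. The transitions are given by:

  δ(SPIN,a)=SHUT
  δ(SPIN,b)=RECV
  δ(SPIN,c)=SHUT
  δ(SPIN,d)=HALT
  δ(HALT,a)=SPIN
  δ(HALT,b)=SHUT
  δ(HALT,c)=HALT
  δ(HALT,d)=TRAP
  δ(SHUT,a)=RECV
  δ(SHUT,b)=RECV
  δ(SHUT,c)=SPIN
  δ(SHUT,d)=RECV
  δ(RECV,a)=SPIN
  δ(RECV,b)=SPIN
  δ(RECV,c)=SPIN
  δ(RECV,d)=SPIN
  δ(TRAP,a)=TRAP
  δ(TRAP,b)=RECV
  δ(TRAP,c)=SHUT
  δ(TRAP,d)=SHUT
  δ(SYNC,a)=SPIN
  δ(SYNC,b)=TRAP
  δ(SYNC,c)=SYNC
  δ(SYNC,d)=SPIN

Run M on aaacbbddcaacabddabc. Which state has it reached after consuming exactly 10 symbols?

RECV

Trace: SPIN -a-> SHUT -a-> RECV -a-> SPIN -c-> SHUT -b-> RECV -b-> SPIN -d-> HALT -d-> TRAP -c-> SHUT -a-> RECV
After 10 symbols: RECV.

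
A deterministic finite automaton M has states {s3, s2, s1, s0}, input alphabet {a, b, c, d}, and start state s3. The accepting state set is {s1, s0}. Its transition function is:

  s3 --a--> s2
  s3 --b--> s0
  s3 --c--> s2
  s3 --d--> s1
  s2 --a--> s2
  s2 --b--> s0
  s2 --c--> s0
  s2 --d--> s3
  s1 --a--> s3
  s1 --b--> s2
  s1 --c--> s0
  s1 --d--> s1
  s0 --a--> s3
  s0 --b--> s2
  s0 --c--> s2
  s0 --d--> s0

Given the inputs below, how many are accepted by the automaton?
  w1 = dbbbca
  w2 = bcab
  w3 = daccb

w1:
  start at s3
  read 'd': s3 → s1
  read 'b': s1 → s2
  read 'b': s2 → s0
  read 'b': s0 → s2
  read 'c': s2 → s0
  read 'a': s0 → s3
  end s3, rejected
w2:
  start at s3
  read 'b': s3 → s0
  read 'c': s0 → s2
  read 'a': s2 → s2
  read 'b': s2 → s0
  end s0, accepted
w3:
  start at s3
  read 'd': s3 → s1
  read 'a': s1 → s3
  read 'c': s3 → s2
  read 'c': s2 → s0
  read 'b': s0 → s2
  end s2, rejected

1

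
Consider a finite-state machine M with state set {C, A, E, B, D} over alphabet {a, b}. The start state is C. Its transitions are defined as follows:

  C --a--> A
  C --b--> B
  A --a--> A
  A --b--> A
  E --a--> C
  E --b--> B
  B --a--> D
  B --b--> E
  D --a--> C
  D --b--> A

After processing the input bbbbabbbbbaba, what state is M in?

start at C
read 'b': C → B
read 'b': B → E
read 'b': E → B
read 'b': B → E
read 'a': E → C
read 'b': C → B
read 'b': B → E
read 'b': E → B
read 'b': B → E
read 'b': E → B
read 'a': B → D
read 'b': D → A
read 'a': A → A

A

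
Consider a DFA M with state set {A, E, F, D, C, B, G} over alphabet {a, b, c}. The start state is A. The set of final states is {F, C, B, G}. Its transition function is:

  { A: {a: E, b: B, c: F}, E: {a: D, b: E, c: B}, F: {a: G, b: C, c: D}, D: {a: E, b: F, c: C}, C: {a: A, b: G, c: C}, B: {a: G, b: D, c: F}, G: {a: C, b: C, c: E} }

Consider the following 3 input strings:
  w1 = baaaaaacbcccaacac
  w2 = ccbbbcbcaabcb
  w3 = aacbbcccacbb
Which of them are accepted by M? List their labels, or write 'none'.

w1:
  start at A
  read 'b': A → B
  read 'a': B → G
  read 'a': G → C
  read 'a': C → A
  read 'a': A → E
  read 'a': E → D
  read 'a': D → E
  read 'c': E → B
  read 'b': B → D
  read 'c': D → C
  read 'c': C → C
  read 'c': C → C
  read 'a': C → A
  read 'a': A → E
  read 'c': E → B
  read 'a': B → G
  read 'c': G → E
  end E, rejected
w2:
  start at A
  read 'c': A → F
  read 'c': F → D
  read 'b': D → F
  read 'b': F → C
  read 'b': C → G
  read 'c': G → E
  read 'b': E → E
  read 'c': E → B
  read 'a': B → G
  read 'a': G → C
  read 'b': C → G
  read 'c': G → E
  read 'b': E → E
  end E, rejected
w3:
  start at A
  read 'a': A → E
  read 'a': E → D
  read 'c': D → C
  read 'b': C → G
  read 'b': G → C
  read 'c': C → C
  read 'c': C → C
  read 'c': C → C
  read 'a': C → A
  read 'c': A → F
  read 'b': F → C
  read 'b': C → G
  end G, accepted

w3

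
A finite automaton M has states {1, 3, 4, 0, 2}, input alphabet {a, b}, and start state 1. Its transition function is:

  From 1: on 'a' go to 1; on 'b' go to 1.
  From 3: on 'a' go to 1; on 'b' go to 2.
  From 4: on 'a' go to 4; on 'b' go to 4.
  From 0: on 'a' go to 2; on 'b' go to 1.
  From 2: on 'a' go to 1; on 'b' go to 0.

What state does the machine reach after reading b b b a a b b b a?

Trace: 1 -b-> 1 -b-> 1 -b-> 1 -a-> 1 -a-> 1 -b-> 1 -b-> 1 -b-> 1 -a-> 1

1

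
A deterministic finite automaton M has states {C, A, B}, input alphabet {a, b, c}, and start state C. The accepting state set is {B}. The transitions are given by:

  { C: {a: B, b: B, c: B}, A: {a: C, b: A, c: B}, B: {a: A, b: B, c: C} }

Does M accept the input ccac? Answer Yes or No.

No

start at C
read 'c': C → B
read 'c': B → C
read 'a': C → B
read 'c': B → C
End state C is not accepting.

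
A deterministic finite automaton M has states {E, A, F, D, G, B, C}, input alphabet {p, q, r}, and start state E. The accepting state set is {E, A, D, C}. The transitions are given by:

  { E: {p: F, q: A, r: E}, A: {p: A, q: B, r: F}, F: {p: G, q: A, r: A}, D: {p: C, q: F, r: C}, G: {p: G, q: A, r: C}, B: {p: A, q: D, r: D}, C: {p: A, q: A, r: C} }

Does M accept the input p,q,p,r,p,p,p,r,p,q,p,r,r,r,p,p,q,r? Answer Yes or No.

No

start at E
read 'p': E → F
read 'q': F → A
read 'p': A → A
read 'r': A → F
read 'p': F → G
read 'p': G → G
read 'p': G → G
read 'r': G → C
read 'p': C → A
read 'q': A → B
read 'p': B → A
read 'r': A → F
read 'r': F → A
read 'r': A → F
read 'p': F → G
read 'p': G → G
read 'q': G → A
read 'r': A → F
End state F is not accepting.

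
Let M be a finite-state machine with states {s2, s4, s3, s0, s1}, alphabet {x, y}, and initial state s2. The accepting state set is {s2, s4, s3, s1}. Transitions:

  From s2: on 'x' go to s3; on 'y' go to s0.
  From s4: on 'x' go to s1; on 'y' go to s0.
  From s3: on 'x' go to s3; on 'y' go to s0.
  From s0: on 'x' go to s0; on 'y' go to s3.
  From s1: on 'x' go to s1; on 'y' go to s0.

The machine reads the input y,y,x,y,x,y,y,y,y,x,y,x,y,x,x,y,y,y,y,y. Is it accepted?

Yes

Trace: s2 -y-> s0 -y-> s3 -x-> s3 -y-> s0 -x-> s0 -y-> s3 -y-> s0 -y-> s3 -y-> s0 -x-> s0 -y-> s3 -x-> s3 -y-> s0 -x-> s0 -x-> s0 -y-> s3 -y-> s0 -y-> s3 -y-> s0 -y-> s3
End state s3 is accepting.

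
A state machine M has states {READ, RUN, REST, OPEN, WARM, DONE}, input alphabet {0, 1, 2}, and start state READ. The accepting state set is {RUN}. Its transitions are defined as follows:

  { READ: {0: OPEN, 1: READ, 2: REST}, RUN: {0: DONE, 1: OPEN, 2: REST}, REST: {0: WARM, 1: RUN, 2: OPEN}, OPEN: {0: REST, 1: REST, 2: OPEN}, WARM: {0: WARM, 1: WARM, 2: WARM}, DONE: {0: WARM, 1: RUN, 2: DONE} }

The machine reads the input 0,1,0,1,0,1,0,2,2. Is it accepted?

No

start at READ
read '0': READ → OPEN
read '1': OPEN → REST
read '0': REST → WARM
read '1': WARM → WARM
read '0': WARM → WARM
read '1': WARM → WARM
read '0': WARM → WARM
read '2': WARM → WARM
read '2': WARM → WARM
End state WARM is not accepting.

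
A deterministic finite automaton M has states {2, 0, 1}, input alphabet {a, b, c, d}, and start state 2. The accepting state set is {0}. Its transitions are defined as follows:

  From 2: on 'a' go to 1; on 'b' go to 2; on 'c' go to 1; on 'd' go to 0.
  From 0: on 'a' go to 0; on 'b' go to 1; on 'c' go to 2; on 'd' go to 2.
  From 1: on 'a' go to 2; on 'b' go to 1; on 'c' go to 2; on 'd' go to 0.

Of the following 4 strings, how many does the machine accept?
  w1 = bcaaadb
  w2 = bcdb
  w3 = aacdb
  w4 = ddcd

1

w1: Trace: 2 -b-> 2 -c-> 1 -a-> 2 -a-> 1 -a-> 2 -d-> 0 -b-> 1  → end 1, rejected
w2: Trace: 2 -b-> 2 -c-> 1 -d-> 0 -b-> 1  → end 1, rejected
w3: Trace: 2 -a-> 1 -a-> 2 -c-> 1 -d-> 0 -b-> 1  → end 1, rejected
w4: Trace: 2 -d-> 0 -d-> 2 -c-> 1 -d-> 0  → end 0, accepted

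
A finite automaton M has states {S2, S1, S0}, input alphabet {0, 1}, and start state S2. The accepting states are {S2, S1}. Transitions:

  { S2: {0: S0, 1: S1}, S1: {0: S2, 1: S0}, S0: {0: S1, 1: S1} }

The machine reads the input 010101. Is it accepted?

S2 → S0 → S1 → S2 → S1 → S2 → S1
End state S1 is accepting.

Yes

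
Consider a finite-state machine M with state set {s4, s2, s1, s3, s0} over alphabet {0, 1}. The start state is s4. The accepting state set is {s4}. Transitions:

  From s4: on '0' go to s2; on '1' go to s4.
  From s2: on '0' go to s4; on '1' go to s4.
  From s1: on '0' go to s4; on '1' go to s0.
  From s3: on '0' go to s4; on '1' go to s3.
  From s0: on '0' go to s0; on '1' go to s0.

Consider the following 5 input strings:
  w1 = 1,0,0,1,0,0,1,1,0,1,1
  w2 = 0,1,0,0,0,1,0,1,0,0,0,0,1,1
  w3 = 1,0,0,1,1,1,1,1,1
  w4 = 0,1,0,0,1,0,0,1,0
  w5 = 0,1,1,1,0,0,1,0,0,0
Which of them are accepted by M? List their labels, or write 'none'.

w1, w2, w3

w1:
  start at s4
  read '1': s4 → s4
  read '0': s4 → s2
  read '0': s2 → s4
  read '1': s4 → s4
  read '0': s4 → s2
  read '0': s2 → s4
  read '1': s4 → s4
  read '1': s4 → s4
  read '0': s4 → s2
  read '1': s2 → s4
  read '1': s4 → s4
  end s4, accepted
w2:
  start at s4
  read '0': s4 → s2
  read '1': s2 → s4
  read '0': s4 → s2
  read '0': s2 → s4
  read '0': s4 → s2
  read '1': s2 → s4
  read '0': s4 → s2
  read '1': s2 → s4
  read '0': s4 → s2
  read '0': s2 → s4
  read '0': s4 → s2
  read '0': s2 → s4
  read '1': s4 → s4
  read '1': s4 → s4
  end s4, accepted
w3:
  start at s4
  read '1': s4 → s4
  read '0': s4 → s2
  read '0': s2 → s4
  read '1': s4 → s4
  read '1': s4 → s4
  read '1': s4 → s4
  read '1': s4 → s4
  read '1': s4 → s4
  read '1': s4 → s4
  end s4, accepted
w4:
  start at s4
  read '0': s4 → s2
  read '1': s2 → s4
  read '0': s4 → s2
  read '0': s2 → s4
  read '1': s4 → s4
  read '0': s4 → s2
  read '0': s2 → s4
  read '1': s4 → s4
  read '0': s4 → s2
  end s2, rejected
w5:
  start at s4
  read '0': s4 → s2
  read '1': s2 → s4
  read '1': s4 → s4
  read '1': s4 → s4
  read '0': s4 → s2
  read '0': s2 → s4
  read '1': s4 → s4
  read '0': s4 → s2
  read '0': s2 → s4
  read '0': s4 → s2
  end s2, rejected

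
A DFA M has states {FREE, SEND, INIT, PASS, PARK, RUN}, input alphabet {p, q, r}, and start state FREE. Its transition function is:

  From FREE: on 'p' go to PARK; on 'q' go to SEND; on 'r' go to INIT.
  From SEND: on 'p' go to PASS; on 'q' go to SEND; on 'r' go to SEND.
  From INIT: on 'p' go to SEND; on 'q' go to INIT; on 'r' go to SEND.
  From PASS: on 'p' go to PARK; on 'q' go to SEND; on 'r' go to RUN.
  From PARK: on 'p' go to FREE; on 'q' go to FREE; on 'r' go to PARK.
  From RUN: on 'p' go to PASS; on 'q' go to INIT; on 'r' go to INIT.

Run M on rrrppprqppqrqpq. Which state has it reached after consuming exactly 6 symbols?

FREE

FREE → INIT → SEND → SEND → PASS → PARK → FREE
After 6 symbols: FREE.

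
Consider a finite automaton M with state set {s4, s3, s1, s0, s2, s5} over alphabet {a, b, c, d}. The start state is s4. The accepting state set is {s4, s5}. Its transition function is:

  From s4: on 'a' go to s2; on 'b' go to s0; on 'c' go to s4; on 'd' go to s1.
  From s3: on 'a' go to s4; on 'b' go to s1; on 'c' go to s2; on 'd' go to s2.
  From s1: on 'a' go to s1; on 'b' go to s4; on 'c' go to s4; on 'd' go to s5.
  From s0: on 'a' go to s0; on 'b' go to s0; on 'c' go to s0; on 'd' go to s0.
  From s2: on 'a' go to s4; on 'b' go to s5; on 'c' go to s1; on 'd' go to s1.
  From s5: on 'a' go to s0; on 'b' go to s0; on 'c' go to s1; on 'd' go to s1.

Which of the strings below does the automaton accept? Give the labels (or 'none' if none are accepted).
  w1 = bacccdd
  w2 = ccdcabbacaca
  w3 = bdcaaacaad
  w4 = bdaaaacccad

none

w1: Trace: s4 -b-> s0 -a-> s0 -c-> s0 -c-> s0 -c-> s0 -d-> s0 -d-> s0  → end s0, rejected
w2: Trace: s4 -c-> s4 -c-> s4 -d-> s1 -c-> s4 -a-> s2 -b-> s5 -b-> s0 -a-> s0 -c-> s0 -a-> s0 -c-> s0 -a-> s0  → end s0, rejected
w3: Trace: s4 -b-> s0 -d-> s0 -c-> s0 -a-> s0 -a-> s0 -a-> s0 -c-> s0 -a-> s0 -a-> s0 -d-> s0  → end s0, rejected
w4: Trace: s4 -b-> s0 -d-> s0 -a-> s0 -a-> s0 -a-> s0 -a-> s0 -c-> s0 -c-> s0 -c-> s0 -a-> s0 -d-> s0  → end s0, rejected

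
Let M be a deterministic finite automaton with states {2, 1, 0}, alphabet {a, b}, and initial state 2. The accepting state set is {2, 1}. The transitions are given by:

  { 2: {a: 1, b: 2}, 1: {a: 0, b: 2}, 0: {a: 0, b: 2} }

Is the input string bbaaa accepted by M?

No

2 → 2 → 2 → 1 → 0 → 0
End state 0 is not accepting.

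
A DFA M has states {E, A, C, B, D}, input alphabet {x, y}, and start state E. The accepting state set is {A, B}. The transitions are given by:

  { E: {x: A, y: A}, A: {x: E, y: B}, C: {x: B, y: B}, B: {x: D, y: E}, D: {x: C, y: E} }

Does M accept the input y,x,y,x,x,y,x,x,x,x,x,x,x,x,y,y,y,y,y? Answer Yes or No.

No

Trace: E -y-> A -x-> E -y-> A -x-> E -x-> A -y-> B -x-> D -x-> C -x-> B -x-> D -x-> C -x-> B -x-> D -x-> C -y-> B -y-> E -y-> A -y-> B -y-> E
End state E is not accepting.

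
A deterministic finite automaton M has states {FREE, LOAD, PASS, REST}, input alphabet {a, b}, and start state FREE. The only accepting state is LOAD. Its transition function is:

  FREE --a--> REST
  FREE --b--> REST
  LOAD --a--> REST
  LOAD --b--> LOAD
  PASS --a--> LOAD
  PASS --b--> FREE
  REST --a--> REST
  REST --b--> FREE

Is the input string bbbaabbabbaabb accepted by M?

start at FREE
read 'b': FREE → REST
read 'b': REST → FREE
read 'b': FREE → REST
read 'a': REST → REST
read 'a': REST → REST
read 'b': REST → FREE
read 'b': FREE → REST
read 'a': REST → REST
read 'b': REST → FREE
read 'b': FREE → REST
read 'a': REST → REST
read 'a': REST → REST
read 'b': REST → FREE
read 'b': FREE → REST
End state REST is not accepting.

No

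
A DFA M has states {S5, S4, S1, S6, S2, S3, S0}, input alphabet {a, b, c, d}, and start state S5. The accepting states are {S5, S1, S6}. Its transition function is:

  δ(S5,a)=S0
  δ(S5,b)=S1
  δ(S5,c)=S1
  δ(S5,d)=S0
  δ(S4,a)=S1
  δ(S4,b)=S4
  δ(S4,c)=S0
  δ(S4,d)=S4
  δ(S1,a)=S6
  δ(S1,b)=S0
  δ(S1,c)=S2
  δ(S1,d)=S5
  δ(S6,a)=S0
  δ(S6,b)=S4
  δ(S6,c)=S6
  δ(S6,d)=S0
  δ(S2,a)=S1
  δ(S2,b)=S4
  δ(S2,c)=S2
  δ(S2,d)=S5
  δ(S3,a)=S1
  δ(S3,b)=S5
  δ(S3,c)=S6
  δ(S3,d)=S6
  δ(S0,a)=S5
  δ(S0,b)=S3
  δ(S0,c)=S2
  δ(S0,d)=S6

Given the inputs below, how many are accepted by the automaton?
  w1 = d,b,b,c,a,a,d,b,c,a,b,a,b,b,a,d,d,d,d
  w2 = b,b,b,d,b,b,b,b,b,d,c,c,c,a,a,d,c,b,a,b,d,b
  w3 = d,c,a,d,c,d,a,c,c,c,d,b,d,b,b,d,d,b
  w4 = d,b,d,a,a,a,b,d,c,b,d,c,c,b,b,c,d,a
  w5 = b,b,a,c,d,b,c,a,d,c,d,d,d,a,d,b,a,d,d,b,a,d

w1:
  start at S5
  read 'd': S5 → S0
  read 'b': S0 → S3
  read 'b': S3 → S5
  read 'c': S5 → S1
  read 'a': S1 → S6
  read 'a': S6 → S0
  read 'd': S0 → S6
  read 'b': S6 → S4
  read 'c': S4 → S0
  read 'a': S0 → S5
  read 'b': S5 → S1
  read 'a': S1 → S6
  read 'b': S6 → S4
  read 'b': S4 → S4
  read 'a': S4 → S1
  read 'd': S1 → S5
  read 'd': S5 → S0
  read 'd': S0 → S6
  read 'd': S6 → S0
  end S0, rejected
w2:
  start at S5
  read 'b': S5 → S1
  read 'b': S1 → S0
  read 'b': S0 → S3
  read 'd': S3 → S6
  read 'b': S6 → S4
  read 'b': S4 → S4
  read 'b': S4 → S4
  read 'b': S4 → S4
  read 'b': S4 → S4
  read 'd': S4 → S4
  read 'c': S4 → S0
  read 'c': S0 → S2
  read 'c': S2 → S2
  read 'a': S2 → S1
  read 'a': S1 → S6
  read 'd': S6 → S0
  read 'c': S0 → S2
  read 'b': S2 → S4
  read 'a': S4 → S1
  read 'b': S1 → S0
  read 'd': S0 → S6
  read 'b': S6 → S4
  end S4, rejected
w3:
  start at S5
  read 'd': S5 → S0
  read 'c': S0 → S2
  read 'a': S2 → S1
  read 'd': S1 → S5
  read 'c': S5 → S1
  read 'd': S1 → S5
  read 'a': S5 → S0
  read 'c': S0 → S2
  read 'c': S2 → S2
  read 'c': S2 → S2
  read 'd': S2 → S5
  read 'b': S5 → S1
  read 'd': S1 → S5
  read 'b': S5 → S1
  read 'b': S1 → S0
  read 'd': S0 → S6
  read 'd': S6 → S0
  read 'b': S0 → S3
  end S3, rejected
w4:
  start at S5
  read 'd': S5 → S0
  read 'b': S0 → S3
  read 'd': S3 → S6
  read 'a': S6 → S0
  read 'a': S0 → S5
  read 'a': S5 → S0
  read 'b': S0 → S3
  read 'd': S3 → S6
  read 'c': S6 → S6
  read 'b': S6 → S4
  read 'd': S4 → S4
  read 'c': S4 → S0
  read 'c': S0 → S2
  read 'b': S2 → S4
  read 'b': S4 → S4
  read 'c': S4 → S0
  read 'd': S0 → S6
  read 'a': S6 → S0
  end S0, rejected
w5:
  start at S5
  read 'b': S5 → S1
  read 'b': S1 → S0
  read 'a': S0 → S5
  read 'c': S5 → S1
  read 'd': S1 → S5
  read 'b': S5 → S1
  read 'c': S1 → S2
  read 'a': S2 → S1
  read 'd': S1 → S5
  read 'c': S5 → S1
  read 'd': S1 → S5
  read 'd': S5 → S0
  read 'd': S0 → S6
  read 'a': S6 → S0
  read 'd': S0 → S6
  read 'b': S6 → S4
  read 'a': S4 → S1
  read 'd': S1 → S5
  read 'd': S5 → S0
  read 'b': S0 → S3
  read 'a': S3 → S1
  read 'd': S1 → S5
  end S5, accepted

1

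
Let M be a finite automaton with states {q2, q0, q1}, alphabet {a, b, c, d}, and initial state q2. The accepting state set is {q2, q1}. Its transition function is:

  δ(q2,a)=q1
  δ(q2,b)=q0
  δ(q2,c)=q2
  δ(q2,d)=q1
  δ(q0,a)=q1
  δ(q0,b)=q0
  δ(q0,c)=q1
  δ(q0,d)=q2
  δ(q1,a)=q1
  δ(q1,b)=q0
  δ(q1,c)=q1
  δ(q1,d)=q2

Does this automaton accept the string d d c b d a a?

start at q2
read 'd': q2 → q1
read 'd': q1 → q2
read 'c': q2 → q2
read 'b': q2 → q0
read 'd': q0 → q2
read 'a': q2 → q1
read 'a': q1 → q1
End state q1 is accepting.

Yes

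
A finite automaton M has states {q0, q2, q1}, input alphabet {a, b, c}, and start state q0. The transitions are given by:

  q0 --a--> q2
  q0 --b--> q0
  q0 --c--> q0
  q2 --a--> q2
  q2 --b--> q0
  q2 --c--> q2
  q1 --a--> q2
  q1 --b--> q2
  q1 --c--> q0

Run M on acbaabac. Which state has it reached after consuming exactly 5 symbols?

start at q0
read 'a': q0 → q2
read 'c': q2 → q2
read 'b': q2 → q0
read 'a': q0 → q2
read 'a': q2 → q2
After 5 symbols: q2.

q2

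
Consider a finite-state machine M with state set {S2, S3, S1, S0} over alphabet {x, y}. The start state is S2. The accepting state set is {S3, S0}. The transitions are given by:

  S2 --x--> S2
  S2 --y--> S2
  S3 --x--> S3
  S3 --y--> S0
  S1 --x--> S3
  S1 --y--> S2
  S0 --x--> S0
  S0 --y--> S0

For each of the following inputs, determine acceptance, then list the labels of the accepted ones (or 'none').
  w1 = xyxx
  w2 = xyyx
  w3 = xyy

w1: Trace: S2 -x-> S2 -y-> S2 -x-> S2 -x-> S2  → end S2, rejected
w2: Trace: S2 -x-> S2 -y-> S2 -y-> S2 -x-> S2  → end S2, rejected
w3: Trace: S2 -x-> S2 -y-> S2 -y-> S2  → end S2, rejected

none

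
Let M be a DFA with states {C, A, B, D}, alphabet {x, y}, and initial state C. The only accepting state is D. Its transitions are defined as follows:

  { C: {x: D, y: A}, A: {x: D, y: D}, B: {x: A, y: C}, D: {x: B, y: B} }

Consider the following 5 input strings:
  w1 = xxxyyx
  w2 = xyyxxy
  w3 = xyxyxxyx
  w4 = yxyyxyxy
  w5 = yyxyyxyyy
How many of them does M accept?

w1: Trace: C -x-> D -x-> B -x-> A -y-> D -y-> B -x-> A  → end A, rejected
w2: Trace: C -x-> D -y-> B -y-> C -x-> D -x-> B -y-> C  → end C, rejected
w3: Trace: C -x-> D -y-> B -x-> A -y-> D -x-> B -x-> A -y-> D -x-> B  → end B, rejected
w4: Trace: C -y-> A -x-> D -y-> B -y-> C -x-> D -y-> B -x-> A -y-> D  → end D, accepted
w5: Trace: C -y-> A -y-> D -x-> B -y-> C -y-> A -x-> D -y-> B -y-> C -y-> A  → end A, rejected

1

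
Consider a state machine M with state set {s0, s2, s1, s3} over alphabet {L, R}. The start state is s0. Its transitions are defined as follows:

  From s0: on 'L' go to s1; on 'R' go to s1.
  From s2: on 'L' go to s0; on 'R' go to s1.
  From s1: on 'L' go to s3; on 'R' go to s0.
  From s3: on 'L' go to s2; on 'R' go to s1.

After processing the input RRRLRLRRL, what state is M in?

Trace: s0 -R-> s1 -R-> s0 -R-> s1 -L-> s3 -R-> s1 -L-> s3 -R-> s1 -R-> s0 -L-> s1

s1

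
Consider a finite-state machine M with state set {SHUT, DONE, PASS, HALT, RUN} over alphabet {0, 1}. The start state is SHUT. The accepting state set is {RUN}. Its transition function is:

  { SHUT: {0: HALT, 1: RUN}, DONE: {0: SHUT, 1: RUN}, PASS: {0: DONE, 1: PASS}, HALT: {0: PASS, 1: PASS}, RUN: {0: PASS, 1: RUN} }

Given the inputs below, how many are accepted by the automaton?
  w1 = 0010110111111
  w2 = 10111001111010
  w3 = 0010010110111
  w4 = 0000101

w1: Trace: SHUT -0-> HALT -0-> PASS -1-> PASS -0-> DONE -1-> RUN -1-> RUN -0-> PASS -1-> PASS -1-> PASS -1-> PASS -1-> PASS -1-> PASS -1-> PASS  → end PASS, rejected
w2: Trace: SHUT -1-> RUN -0-> PASS -1-> PASS -1-> PASS -1-> PASS -0-> DONE -0-> SHUT -1-> RUN -1-> RUN -1-> RUN -1-> RUN -0-> PASS -1-> PASS -0-> DONE  → end DONE, rejected
w3: Trace: SHUT -0-> HALT -0-> PASS -1-> PASS -0-> DONE -0-> SHUT -1-> RUN -0-> PASS -1-> PASS -1-> PASS -0-> DONE -1-> RUN -1-> RUN -1-> RUN  → end RUN, accepted
w4: Trace: SHUT -0-> HALT -0-> PASS -0-> DONE -0-> SHUT -1-> RUN -0-> PASS -1-> PASS  → end PASS, rejected

1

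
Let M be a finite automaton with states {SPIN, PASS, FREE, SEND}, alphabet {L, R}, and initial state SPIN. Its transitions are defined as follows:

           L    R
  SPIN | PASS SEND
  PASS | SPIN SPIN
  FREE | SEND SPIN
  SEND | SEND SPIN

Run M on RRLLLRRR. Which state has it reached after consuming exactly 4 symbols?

SPIN

start at SPIN
read 'R': SPIN → SEND
read 'R': SEND → SPIN
read 'L': SPIN → PASS
read 'L': PASS → SPIN
After 4 symbols: SPIN.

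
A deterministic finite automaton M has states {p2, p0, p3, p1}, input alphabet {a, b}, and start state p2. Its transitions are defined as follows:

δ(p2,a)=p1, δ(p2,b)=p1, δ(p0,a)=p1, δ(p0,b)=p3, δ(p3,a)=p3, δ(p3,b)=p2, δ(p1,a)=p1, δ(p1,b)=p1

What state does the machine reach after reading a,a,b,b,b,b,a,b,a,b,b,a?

p1

Trace: p2 -a-> p1 -a-> p1 -b-> p1 -b-> p1 -b-> p1 -b-> p1 -a-> p1 -b-> p1 -a-> p1 -b-> p1 -b-> p1 -a-> p1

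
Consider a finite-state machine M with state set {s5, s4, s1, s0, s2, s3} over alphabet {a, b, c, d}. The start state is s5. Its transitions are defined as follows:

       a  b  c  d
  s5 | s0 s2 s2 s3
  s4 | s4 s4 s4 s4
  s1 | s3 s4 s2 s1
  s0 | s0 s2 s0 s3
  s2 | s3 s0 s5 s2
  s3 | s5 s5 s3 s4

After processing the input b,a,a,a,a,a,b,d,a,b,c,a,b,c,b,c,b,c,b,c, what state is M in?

s5

start at s5
read 'b': s5 → s2
read 'a': s2 → s3
read 'a': s3 → s5
read 'a': s5 → s0
read 'a': s0 → s0
read 'a': s0 → s0
read 'b': s0 → s2
read 'd': s2 → s2
read 'a': s2 → s3
read 'b': s3 → s5
read 'c': s5 → s2
read 'a': s2 → s3
read 'b': s3 → s5
read 'c': s5 → s2
read 'b': s2 → s0
read 'c': s0 → s0
read 'b': s0 → s2
read 'c': s2 → s5
read 'b': s5 → s2
read 'c': s2 → s5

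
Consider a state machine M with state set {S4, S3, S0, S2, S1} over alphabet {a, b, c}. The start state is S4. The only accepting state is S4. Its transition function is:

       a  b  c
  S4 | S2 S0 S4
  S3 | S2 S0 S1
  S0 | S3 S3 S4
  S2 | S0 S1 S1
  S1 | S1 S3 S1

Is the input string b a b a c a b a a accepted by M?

S4 → S0 → S3 → S0 → S3 → S1 → S1 → S3 → S2 → S0
End state S0 is not accepting.

No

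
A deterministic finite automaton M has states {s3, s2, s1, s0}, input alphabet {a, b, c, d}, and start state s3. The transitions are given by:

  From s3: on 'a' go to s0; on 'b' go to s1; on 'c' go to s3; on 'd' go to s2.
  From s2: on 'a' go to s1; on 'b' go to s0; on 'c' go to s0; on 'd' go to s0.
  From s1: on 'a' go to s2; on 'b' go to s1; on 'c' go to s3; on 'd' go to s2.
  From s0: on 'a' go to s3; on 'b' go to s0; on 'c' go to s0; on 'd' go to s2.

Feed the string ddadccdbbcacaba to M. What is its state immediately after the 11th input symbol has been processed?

Trace: s3 -d-> s2 -d-> s0 -a-> s3 -d-> s2 -c-> s0 -c-> s0 -d-> s2 -b-> s0 -b-> s0 -c-> s0 -a-> s3
After 11 symbols: s3.

s3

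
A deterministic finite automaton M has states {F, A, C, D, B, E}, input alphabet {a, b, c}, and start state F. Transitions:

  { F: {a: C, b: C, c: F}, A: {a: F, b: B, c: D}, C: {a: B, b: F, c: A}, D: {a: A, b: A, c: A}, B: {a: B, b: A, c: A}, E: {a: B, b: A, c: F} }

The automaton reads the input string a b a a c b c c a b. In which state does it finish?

B

Trace: F -a-> C -b-> F -a-> C -a-> B -c-> A -b-> B -c-> A -c-> D -a-> A -b-> B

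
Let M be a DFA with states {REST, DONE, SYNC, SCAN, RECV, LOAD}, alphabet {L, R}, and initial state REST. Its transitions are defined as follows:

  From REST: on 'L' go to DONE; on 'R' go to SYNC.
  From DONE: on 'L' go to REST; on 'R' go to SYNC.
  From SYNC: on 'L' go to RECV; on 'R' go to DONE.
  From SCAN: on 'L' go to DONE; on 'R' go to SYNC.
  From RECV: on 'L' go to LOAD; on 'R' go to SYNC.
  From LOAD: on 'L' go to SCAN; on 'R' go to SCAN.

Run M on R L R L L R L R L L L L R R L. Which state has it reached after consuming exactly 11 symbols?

SCAN

Trace: REST -R-> SYNC -L-> RECV -R-> SYNC -L-> RECV -L-> LOAD -R-> SCAN -L-> DONE -R-> SYNC -L-> RECV -L-> LOAD -L-> SCAN
After 11 symbols: SCAN.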